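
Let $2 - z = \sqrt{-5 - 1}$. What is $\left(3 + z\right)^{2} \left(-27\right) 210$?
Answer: $-107730 + 56700 i \sqrt{6} \approx -1.0773 \cdot 10^{5} + 1.3889 \cdot 10^{5} i$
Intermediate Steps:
$z = 2 - i \sqrt{6}$ ($z = 2 - \sqrt{-5 - 1} = 2 - \sqrt{-6} = 2 - i \sqrt{6} \approx 2.0 - 2.4495 i$)
$\left(3 + z\right)^{2} \left(-27\right) 210 = \left(3 + \left(2 - i \sqrt{6}\right)\right)^{2} \left(-27\right) 210 = \left(5 - i \sqrt{6}\right)^{2} \left(-27\right) 210 = - 27 \left(5 - i \sqrt{6}\right)^{2} \cdot 210 = - 5670 \left(5 - i \sqrt{6}\right)^{2}$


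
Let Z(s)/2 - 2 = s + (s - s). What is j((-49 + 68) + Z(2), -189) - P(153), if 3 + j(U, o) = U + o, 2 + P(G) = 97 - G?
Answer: -107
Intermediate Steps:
P(G) = 95 - G (P(G) = -2 + (97 - G) = 95 - G)
Z(s) = 4 + 2*s (Z(s) = 4 + 2*(s + (s - s)) = 4 + 2*(s + 0) = 4 + 2*s)
j(U, o) = -3 + U + o (j(U, o) = -3 + (U + o) = -3 + U + o)
j((-49 + 68) + Z(2), -189) - P(153) = (-3 + ((-49 + 68) + (4 + 2*2)) - 189) - (95 - 1*153) = (-3 + (19 + (4 + 4)) - 189) - (95 - 153) = (-3 + (19 + 8) - 189) - 1*(-58) = (-3 + 27 - 189) + 58 = -165 + 58 = -107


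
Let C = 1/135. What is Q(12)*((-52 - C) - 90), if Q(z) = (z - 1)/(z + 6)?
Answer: -210881/2430 ≈ -86.782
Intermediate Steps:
Q(z) = (-1 + z)/(6 + z)
C = 1/135 ≈ 0.0074074
Q(12)*((-52 - C) - 90) = ((-1 + 12)/(6 + 12))*((-52 - 1*1/135) - 90) = (11/18)*((-52 - 1/135) - 90) = ((1/18)*11)*(-7021/135 - 90) = (11/18)*(-19171/135) = -210881/2430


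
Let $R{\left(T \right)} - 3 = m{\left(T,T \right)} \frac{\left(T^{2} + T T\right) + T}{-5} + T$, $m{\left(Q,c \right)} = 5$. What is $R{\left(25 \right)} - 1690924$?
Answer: $-1692171$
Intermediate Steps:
$R{\left(T \right)} = 3 - 2 T^{2}$ ($R{\left(T \right)} = 3 + \left(5 \frac{\left(T^{2} + T T\right) + T}{-5} + T\right) = 3 + \left(5 \left(\left(T^{2} + T^{2}\right) + T\right) \left(- \frac{1}{5}\right) + T\right) = 3 + \left(5 \left(2 T^{2} + T\right) \left(- \frac{1}{5}\right) + T\right) = 3 + \left(5 \left(T + 2 T^{2}\right) \left(- \frac{1}{5}\right) + T\right) = 3 + \left(5 \left(- \frac{2 T^{2}}{5} - \frac{T}{5}\right) + T\right) = 3 + \left(\left(- T - 2 T^{2}\right) + T\right) = 3 - 2 T^{2}$)
$R{\left(25 \right)} - 1690924 = \left(3 - 2 \cdot 25^{2}\right) - 1690924 = \left(3 - 1250\right) - 1690924 = -1247 - 1690924 = -1692171$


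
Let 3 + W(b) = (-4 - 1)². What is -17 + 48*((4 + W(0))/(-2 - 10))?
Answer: -121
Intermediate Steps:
W(b) = 22 (W(b) = -3 + (-4 - 1)² = -3 + (-5)² = -3 + 25 = 22)
-17 + 48*((4 + W(0))/(-2 - 10)) = -17 + 48*((4 + 22)/(-2 - 10)) = -17 + 48*(26/(-12)) = -17 + 48*(26*(-1/12)) = -17 + 48*(-13/6) = -17 - 104 = -121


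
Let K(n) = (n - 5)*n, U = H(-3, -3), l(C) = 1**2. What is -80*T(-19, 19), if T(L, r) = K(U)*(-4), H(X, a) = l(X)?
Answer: -1280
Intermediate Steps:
l(C) = 1
H(X, a) = 1
U = 1
K(n) = n*(-5 + n) (K(n) = (-5 + n)*n = n*(-5 + n))
T(L, r) = 16 (T(L, r) = (1*(-5 + 1))*(-4) = (1*(-4))*(-4) = -4*(-4) = 16)
-80*T(-19, 19) = -80*16 = -1280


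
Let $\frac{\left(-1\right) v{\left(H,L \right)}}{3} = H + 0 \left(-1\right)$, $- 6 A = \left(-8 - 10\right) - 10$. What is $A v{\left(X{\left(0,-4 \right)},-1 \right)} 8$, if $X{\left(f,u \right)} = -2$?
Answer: $224$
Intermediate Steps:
$A = \frac{14}{3}$ ($A = - \frac{\left(-8 - 10\right) - 10}{6} = - \frac{-18 - 10}{6} = \left(- \frac{1}{6}\right) \left(-28\right) = \frac{14}{3} \approx 4.6667$)
$v{\left(H,L \right)} = - 3 H$ ($v{\left(H,L \right)} = - 3 \left(H + 0 \left(-1\right)\right) = - 3 \left(H + 0\right) = - 3 H$)
$A v{\left(X{\left(0,-4 \right)},-1 \right)} 8 = \frac{14 \left(\left(-3\right) \left(-2\right)\right)}{3} \cdot 8 = \frac{14}{3} \cdot 6 \cdot 8 = 28 \cdot 8 = 224$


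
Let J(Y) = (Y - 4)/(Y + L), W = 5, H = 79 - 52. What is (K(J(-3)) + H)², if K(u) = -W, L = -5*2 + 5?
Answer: 484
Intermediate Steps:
H = 27
L = -5 (L = -10 + 5 = -5)
J(Y) = (-4 + Y)/(-5 + Y) (J(Y) = (Y - 4)/(Y - 5) = (-4 + Y)/(-5 + Y))
K(u) = -5 (K(u) = -1*5 = -5)
(K(J(-3)) + H)² = (-5 + 27)² = 22² = 484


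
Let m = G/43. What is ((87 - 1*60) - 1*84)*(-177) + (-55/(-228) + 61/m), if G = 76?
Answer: 577054/57 ≈ 10124.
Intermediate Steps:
m = 76/43 ≈ 1.7674
((87 - 1*60) - 1*84)*(-177) + (-55/(-228) + 61/m) = ((87 - 1*60) - 1*84)*(-177) + (-55/(-228) + 61/(76/43)) = ((87 - 60) - 84)*(-177) + (-55*(-1/228) + 61*(43/76)) = (27 - 84)*(-177) + (55/228 + 2623/76) = -57*(-177) + 1981/57 = 10089 + 1981/57 = 577054/57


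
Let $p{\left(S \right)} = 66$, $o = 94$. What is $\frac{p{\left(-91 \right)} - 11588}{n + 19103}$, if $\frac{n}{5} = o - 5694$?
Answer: $\frac{1646}{1271} \approx 1.295$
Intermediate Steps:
$n = -28000$ ($n = 5 \left(94 - 5694\right) = 5 \left(-5600\right) = -28000$)
$\frac{p{\left(-91 \right)} - 11588}{n + 19103} = \frac{66 - 11588}{-28000 + 19103} = \frac{66 - 11588}{-8897} = \left(66 - 11588\right) \left(- \frac{1}{8897}\right) = \left(-11522\right) \left(- \frac{1}{8897}\right) = \frac{1646}{1271}$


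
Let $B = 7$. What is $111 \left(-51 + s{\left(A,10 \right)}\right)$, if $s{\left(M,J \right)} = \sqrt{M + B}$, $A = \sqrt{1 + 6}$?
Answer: $-5661 + 111 \sqrt{7 + \sqrt{7}} \approx -5316.3$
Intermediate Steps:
$A = \sqrt{7} \approx 2.6458$
$s{\left(M,J \right)} = \sqrt{7 + M}$ ($s{\left(M,J \right)} = \sqrt{M + 7} = \sqrt{7 + M}$)
$111 \left(-51 + s{\left(A,10 \right)}\right) = 111 \left(-51 + \sqrt{7 + \sqrt{7}}\right) = -5661 + 111 \sqrt{7 + \sqrt{7}}$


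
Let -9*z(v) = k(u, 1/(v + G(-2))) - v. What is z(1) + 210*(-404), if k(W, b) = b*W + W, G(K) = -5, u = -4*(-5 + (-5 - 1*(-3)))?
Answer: -763580/9 ≈ -84842.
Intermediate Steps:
u = 28 (u = -4*(-5 + (-5 + 3)) = -4*(-5 - 2) = -4*(-7) = 28)
k(W, b) = W + W*b (k(W, b) = W*b + W = W + W*b)
z(v) = -28/9 - 28/(9*(-5 + v)) + v/9 (z(v) = -(28*(1 + 1/(v - 5)) - v)/9 = -(28*(1 + 1/(-5 + v)) - v)/9 = -((28 + 28/(-5 + v)) - v)/9 = -(28 - v + 28/(-5 + v))/9 = -28/9 - 28/(9*(-5 + v)) + v/9)
z(1) + 210*(-404) = (112 + 1² - 33*1)/(9*(-5 + 1)) + 210*(-404) = (⅑)*(112 + 1 - 33)/(-4) - 84840 = (⅑)*(-¼)*80 - 84840 = -20/9 - 84840 = -763580/9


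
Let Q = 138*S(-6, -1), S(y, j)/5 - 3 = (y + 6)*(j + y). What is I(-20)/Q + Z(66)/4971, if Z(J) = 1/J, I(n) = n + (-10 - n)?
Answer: -36431/7545978 ≈ -0.0048279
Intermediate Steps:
S(y, j) = 15 + 5*(6 + y)*(j + y) (S(y, j) = 15 + 5*((y + 6)*(j + y)) = 15 + 5*((6 + y)*(j + y)) = 15 + 5*(6 + y)*(j + y))
I(n) = -10
Q = 2070 (Q = 138*(15 + 5*(-6)**2 + 30*(-1) + 30*(-6) + 5*(-1)*(-6)) = 138*(15 + 5*36 - 30 - 180 + 30) = 138*(15 + 180 - 30 - 180 + 30) = 138*15 = 2070)
I(-20)/Q + Z(66)/4971 = -10/2070 + 1/(66*4971) = -10*1/2070 + (1/66)*(1/4971) = -1/207 + 1/328086 = -36431/7545978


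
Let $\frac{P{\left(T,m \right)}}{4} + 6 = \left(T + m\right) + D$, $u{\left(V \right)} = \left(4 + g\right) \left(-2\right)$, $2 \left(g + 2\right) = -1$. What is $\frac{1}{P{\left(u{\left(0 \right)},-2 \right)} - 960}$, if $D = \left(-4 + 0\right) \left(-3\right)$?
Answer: $- \frac{1}{956} \approx -0.001046$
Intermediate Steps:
$g = - \frac{5}{2}$ ($g = -2 + \frac{1}{2} \left(-1\right) = -2 - \frac{1}{2} = - \frac{5}{2} \approx -2.5$)
$u{\left(V \right)} = -3$ ($u{\left(V \right)} = \left(4 - \frac{5}{2}\right) \left(-2\right) = \frac{3}{2} \left(-2\right) = -3$)
$D = 12$ ($D = \left(-4\right) \left(-3\right) = 12$)
$P{\left(T,m \right)} = 24 + 4 T + 4 m$ ($P{\left(T,m \right)} = -24 + 4 \left(\left(T + m\right) + 12\right) = -24 + 4 \left(12 + T + m\right) = -24 + \left(48 + 4 T + 4 m\right) = 24 + 4 T + 4 m$)
$\frac{1}{P{\left(u{\left(0 \right)},-2 \right)} - 960} = \frac{1}{\left(24 + 4 \left(-3\right) + 4 \left(-2\right)\right) - 960} = \frac{1}{\left(24 - 12 - 8\right) - 960} = \frac{1}{4 - 960} = \frac{1}{-956} = - \frac{1}{956}$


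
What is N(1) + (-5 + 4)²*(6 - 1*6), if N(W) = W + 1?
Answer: 2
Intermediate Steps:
N(W) = 1 + W
N(1) + (-5 + 4)²*(6 - 1*6) = (1 + 1) + (-5 + 4)²*(6 - 1*6) = 2 + (-1)²*(6 - 6) = 2 + 1*0 = 2 + 0 = 2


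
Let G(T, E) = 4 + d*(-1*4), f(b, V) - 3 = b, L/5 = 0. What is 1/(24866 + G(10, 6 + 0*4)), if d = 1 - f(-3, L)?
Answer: 1/24866 ≈ 4.0216e-5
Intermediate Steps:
L = 0 (L = 5*0 = 0)
f(b, V) = 3 + b
d = 1 (d = 1 - (3 - 3) = 1 - 1*0 = 1 + 0 = 1)
G(T, E) = 0 (G(T, E) = 4 + 1*(-1*4) = 4 + 1*(-4) = 4 - 4 = 0)
1/(24866 + G(10, 6 + 0*4)) = 1/(24866 + 0) = 1/24866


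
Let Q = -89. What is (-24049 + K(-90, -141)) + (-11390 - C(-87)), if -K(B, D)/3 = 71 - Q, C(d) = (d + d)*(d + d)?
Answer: -66195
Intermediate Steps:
C(d) = 4*d² (C(d) = (2*d)*(2*d) = 4*d²)
K(B, D) = -480 (K(B, D) = -3*(71 - 1*(-89)) = -3*(71 + 89) = -3*160 = -480)
(-24049 + K(-90, -141)) + (-11390 - C(-87)) = (-24049 - 480) + (-11390 - 4*(-87)²) = -24529 + (-11390 - 4*7569) = -24529 + (-11390 - 1*30276) = -24529 + (-11390 - 30276) = -24529 - 41666 = -66195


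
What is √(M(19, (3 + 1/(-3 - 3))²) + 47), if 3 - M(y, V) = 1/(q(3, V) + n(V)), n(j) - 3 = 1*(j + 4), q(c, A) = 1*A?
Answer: 2*√2150945/415 ≈ 7.0680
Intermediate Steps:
q(c, A) = A
n(j) = 7 + j (n(j) = 3 + 1*(j + 4) = 3 + 1*(4 + j) = 3 + (4 + j) = 7 + j)
M(y, V) = 3 - 1/(7 + 2*V) (M(y, V) = 3 - 1/(V + (7 + V)) = 3 - 1/(7 + 2*V))
√(M(19, (3 + 1/(-3 - 3))²) + 47) = √(2*(10 + 3*(3 + 1/(-3 - 3))²)/(7 + 2*(3 + 1/(-3 - 3))²) + 47) = √(2*(10 + 3*(3 + 1/(-6))²)/(7 + 2*(3 + 1/(-6))²) + 47) = √(2*(10 + 3*(3 - ⅙)²)/(7 + 2*(3 - ⅙)²) + 47) = √(2*(10 + 3*(17/6)²)/(7 + 2*(17/6)²) + 47) = √(2*(10 + 3*(289/36))/(7 + 2*(289/36)) + 47) = √(2*(10 + 289/12)/(7 + 289/18) + 47) = √(2*(409/12)/(415/18) + 47) = √(2*(18/415)*(409/12) + 47) = √(1227/415 + 47) = √(20732/415) = 2*√2150945/415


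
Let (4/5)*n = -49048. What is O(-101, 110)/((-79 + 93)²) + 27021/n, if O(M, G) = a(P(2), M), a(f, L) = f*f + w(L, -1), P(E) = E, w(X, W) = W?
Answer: -2556093/6008380 ≈ -0.42542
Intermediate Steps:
n = -61310 (n = (5/4)*(-49048) = -61310)
a(f, L) = -1 + f² (a(f, L) = f*f - 1 = f² - 1 = -1 + f²)
O(M, G) = 3 (O(M, G) = -1 + 2² = -1 + 4 = 3)
O(-101, 110)/((-79 + 93)²) + 27021/n = 3/((-79 + 93)²) + 27021/(-61310) = 3/(14²) + 27021*(-1/61310) = 3/196 - 27021/61310 = -2556093/6008380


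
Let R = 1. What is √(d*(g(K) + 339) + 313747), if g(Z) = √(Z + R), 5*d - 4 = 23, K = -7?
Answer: √(7889440 + 135*I*√6)/5 ≈ 561.76 + 0.011773*I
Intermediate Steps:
d = 27/5 (d = ⅘ + (⅕)*23 = ⅘ + 23/5 = 27/5 ≈ 5.4000)
g(Z) = √(1 + Z) (g(Z) = √(Z + 1) = √(1 + Z))
√(d*(g(K) + 339) + 313747) = √(27*(√(1 - 7) + 339)/5 + 313747) = √(27*(√(-6) + 339)/5 + 313747) = √(27*(I*√6 + 339)/5 + 313747) = √(27*(339 + I*√6)/5 + 313747) = √((9153/5 + 27*I*√6/5) + 313747) = √(1577888/5 + 27*I*√6/5)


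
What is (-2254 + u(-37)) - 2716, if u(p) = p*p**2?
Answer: -55623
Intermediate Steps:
u(p) = p**3
(-2254 + u(-37)) - 2716 = (-2254 + (-37)**3) - 2716 = (-2254 - 50653) - 2716 = -52907 - 2716 = -55623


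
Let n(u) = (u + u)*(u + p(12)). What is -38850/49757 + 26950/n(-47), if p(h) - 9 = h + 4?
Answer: 57300425/4677158 ≈ 12.251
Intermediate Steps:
p(h) = 13 + h (p(h) = 9 + (h + 4) = 9 + (4 + h) = 13 + h)
n(u) = 2*u*(25 + u) (n(u) = (u + u)*(u + (13 + 12)) = (2*u)*(u + 25) = (2*u)*(25 + u) = 2*u*(25 + u))
-38850/49757 + 26950/n(-47) = -38850/49757 + 26950/((2*(-47)*(25 - 47))) = -38850*1/49757 + 26950/((2*(-47)*(-22))) = -38850/49757 + 26950/2068 = -38850/49757 + 26950*(1/2068) = -38850/49757 + 1225/94 = 57300425/4677158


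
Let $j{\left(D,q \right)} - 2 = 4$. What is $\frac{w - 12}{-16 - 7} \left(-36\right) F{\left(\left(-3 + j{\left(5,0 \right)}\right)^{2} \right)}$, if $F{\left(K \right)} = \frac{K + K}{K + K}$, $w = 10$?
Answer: $- \frac{72}{23} \approx -3.1304$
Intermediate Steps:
$j{\left(D,q \right)} = 6$ ($j{\left(D,q \right)} = 2 + 4 = 6$)
$F{\left(K \right)} = 1$ ($F{\left(K \right)} = \frac{2 K}{2 K} = 2 K \frac{1}{2 K} = 1$)
$\frac{w - 12}{-16 - 7} \left(-36\right) F{\left(\left(-3 + j{\left(5,0 \right)}\right)^{2} \right)} = \frac{10 - 12}{-16 - 7} \left(-36\right) 1 = - \frac{2}{-23} \left(-36\right) 1 = \left(-2\right) \left(- \frac{1}{23}\right) \left(-36\right) 1 = \frac{2}{23} \left(-36\right) 1 = \left(- \frac{72}{23}\right) 1 = - \frac{72}{23}$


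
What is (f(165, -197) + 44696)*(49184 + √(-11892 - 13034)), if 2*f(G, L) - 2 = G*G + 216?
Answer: 2873206320 + 1285185*I*√206/2 ≈ 2.8732e+9 + 9.2229e+6*I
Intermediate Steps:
f(G, L) = 109 + G²/2 (f(G, L) = 1 + (G*G + 216)/2 = 1 + (G² + 216)/2 = 1 + (216 + G²)/2 = 1 + (108 + G²/2) = 109 + G²/2)
(f(165, -197) + 44696)*(49184 + √(-11892 - 13034)) = ((109 + (½)*165²) + 44696)*(49184 + √(-11892 - 13034)) = ((109 + (½)*27225) + 44696)*(49184 + √(-24926)) = ((109 + 27225/2) + 44696)*(49184 + 11*I*√206) = (27443/2 + 44696)*(49184 + 11*I*√206) = 116835*(49184 + 11*I*√206)/2 = 2873206320 + 1285185*I*√206/2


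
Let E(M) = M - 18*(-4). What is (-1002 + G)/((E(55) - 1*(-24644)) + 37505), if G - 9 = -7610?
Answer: -8603/62276 ≈ -0.13814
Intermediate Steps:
G = -7601 (G = 9 - 7610 = -7601)
E(M) = 72 + M (E(M) = M - 1*(-72) = M + 72 = 72 + M)
(-1002 + G)/((E(55) - 1*(-24644)) + 37505) = (-1002 - 7601)/(((72 + 55) - 1*(-24644)) + 37505) = -8603/((127 + 24644) + 37505) = -8603/(24771 + 37505) = -8603/62276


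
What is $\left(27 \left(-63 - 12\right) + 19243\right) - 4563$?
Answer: $12655$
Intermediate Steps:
$\left(27 \left(-63 - 12\right) + 19243\right) - 4563 = \left(27 \left(-75\right) + 19243\right) - 4563 = \left(-2025 + 19243\right) - 4563 = 17218 - 4563 = 12655$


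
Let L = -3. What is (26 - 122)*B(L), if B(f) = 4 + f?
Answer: -96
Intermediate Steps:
(26 - 122)*B(L) = (26 - 122)*(4 - 3) = -96*1 = -96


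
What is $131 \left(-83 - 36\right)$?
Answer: $-15589$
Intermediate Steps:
$131 \left(-83 - 36\right) = 131 \left(-119\right) = -15589$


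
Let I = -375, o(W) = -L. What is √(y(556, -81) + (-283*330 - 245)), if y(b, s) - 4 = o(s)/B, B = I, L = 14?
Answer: I*√526674165/75 ≈ 305.99*I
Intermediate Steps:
o(W) = -14 (o(W) = -1*14 = -14)
B = -375
y(b, s) = 1514/375 (y(b, s) = 4 - 14/(-375) = 4 - 14*(-1/375) = 4 + 14/375 = 1514/375)
√(y(556, -81) + (-283*330 - 245)) = √(1514/375 + (-283*330 - 245)) = √(1514/375 + (-93390 - 245)) = √(1514/375 - 93635) = √(-35111611/375) = I*√526674165/75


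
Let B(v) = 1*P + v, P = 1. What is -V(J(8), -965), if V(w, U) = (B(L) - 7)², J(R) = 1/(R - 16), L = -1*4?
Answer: -100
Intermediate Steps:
L = -4
J(R) = 1/(-16 + R)
B(v) = 1 + v (B(v) = 1*1 + v = 1 + v)
V(w, U) = 100 (V(w, U) = ((1 - 4) - 7)² = (-3 - 7)² = (-10)² = 100)
-V(J(8), -965) = -1*100 = -100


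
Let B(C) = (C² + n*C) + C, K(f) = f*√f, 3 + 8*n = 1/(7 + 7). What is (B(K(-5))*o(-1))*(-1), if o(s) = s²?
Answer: 125 + 355*I*√5/112 ≈ 125.0 + 7.0875*I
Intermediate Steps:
n = -41/112 (n = -3/8 + 1/(8*(7 + 7)) = -3/8 + (⅛)/14 = -3/8 + (⅛)*(1/14) = -3/8 + 1/112 = -41/112 ≈ -0.36607)
K(f) = f^(3/2)
B(C) = C² + 71*C/112 (B(C) = (C² - 41*C/112) + C = C² + 71*C/112)
(B(K(-5))*o(-1))*(-1) = (((-5)^(3/2)*(71 + 112*(-5)^(3/2))/112)*(-1)²)*(-1) = (((-5*I*√5)*(71 + 112*(-5*I*√5))/112)*1)*(-1) = (((-5*I*√5)*(71 - 560*I*√5)/112)*1)*(-1) = (-5*I*√5*(71 - 560*I*√5)/112*1)*(-1) = -5*I*√5*(71 - 560*I*√5)/112*(-1) = 5*I*√5*(71 - 560*I*√5)/112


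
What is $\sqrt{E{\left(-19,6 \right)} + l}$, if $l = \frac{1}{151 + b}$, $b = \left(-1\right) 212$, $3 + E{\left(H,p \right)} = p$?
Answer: $\frac{\sqrt{11102}}{61} \approx 1.7273$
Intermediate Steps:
$E{\left(H,p \right)} = -3 + p$
$b = -212$
$l = - \frac{1}{61}$ ($l = \frac{1}{151 - 212} = \frac{1}{-61} = - \frac{1}{61} \approx -0.016393$)
$\sqrt{E{\left(-19,6 \right)} + l} = \sqrt{\left(-3 + 6\right) - \frac{1}{61}} = \sqrt{3 - \frac{1}{61}} = \sqrt{\frac{182}{61}} = \frac{\sqrt{11102}}{61}$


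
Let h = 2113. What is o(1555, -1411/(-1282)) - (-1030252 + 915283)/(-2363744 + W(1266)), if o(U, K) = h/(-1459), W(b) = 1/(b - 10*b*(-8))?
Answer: -529376378624165/353650646153357 ≈ -1.4969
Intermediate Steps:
W(b) = 1/(81*b) (W(b) = 1/(b + 80*b) = 1/(81*b))
o(U, K) = -2113/1459 (o(U, K) = 2113/(-1459) = 2113*(-1/1459) = -2113/1459)
o(1555, -1411/(-1282)) - (-1030252 + 915283)/(-2363744 + W(1266)) = -2113/1459 - (-1030252 + 915283)/(-2363744 + (1/81)/1266) = -2113/1459 - (-114969)/(-2363744 + (1/81)*(1/1266)) = -2113/1459 - (-114969)/(-2363744 + 1/102546) = -2113/1459 - (-114969)/(-242392492223/102546) = -2113/1459 - (-114969)*(-102546)/242392492223 = -2113/1459 - 1*11789611074/242392492223 = -2113/1459 - 11789611074/242392492223 = -529376378624165/353650646153357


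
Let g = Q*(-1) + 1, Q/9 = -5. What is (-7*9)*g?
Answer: -2898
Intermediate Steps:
Q = -45 (Q = 9*(-5) = -45)
g = 46 (g = -45*(-1) + 1 = 45 + 1 = 46)
(-7*9)*g = -7*9*46 = -63*46 = -2898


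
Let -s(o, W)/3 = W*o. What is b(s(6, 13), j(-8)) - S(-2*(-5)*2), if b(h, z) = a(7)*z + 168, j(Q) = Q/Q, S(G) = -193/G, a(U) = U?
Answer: 3693/20 ≈ 184.65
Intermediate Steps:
s(o, W) = -3*W*o
j(Q) = 1
b(h, z) = 168 + 7*z (b(h, z) = 7*z + 168 = 168 + 7*z)
b(s(6, 13), j(-8)) - S(-2*(-5)*2) = (168 + 7*1) - (-193)/(-2*(-5)*2) = (168 + 7) - (-193)/(10*2) = 175 - (-193)/20 = 175 - 1*(-193/20) = 175 + 193/20 = 3693/20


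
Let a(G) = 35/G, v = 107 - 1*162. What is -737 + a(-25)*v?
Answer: -660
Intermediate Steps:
v = -55 (v = 107 - 162 = -55)
-737 + a(-25)*v = -737 + (35/(-25))*(-55) = -737 + (35*(-1/25))*(-55) = -737 - 7/5*(-55) = -737 + 77 = -660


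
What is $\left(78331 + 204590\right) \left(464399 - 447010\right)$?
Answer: $4919713269$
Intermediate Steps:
$\left(78331 + 204590\right) \left(464399 - 447010\right) = 282921 \cdot 17389 = 4919713269$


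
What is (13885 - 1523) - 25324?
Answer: -12962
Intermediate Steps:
(13885 - 1523) - 25324 = 12362 - 25324 = -12962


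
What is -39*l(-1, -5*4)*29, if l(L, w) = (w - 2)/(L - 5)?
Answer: -4147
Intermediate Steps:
l(L, w) = (-2 + w)/(-5 + L)
-39*l(-1, -5*4)*29 = -39*(-2 - 5*4)/(-5 - 1)*29 = -39*(-2 - 20)/(-6)*29 = -(-13)*(-22)/2*29 = -39*11/3*29 = -143*29 = -4147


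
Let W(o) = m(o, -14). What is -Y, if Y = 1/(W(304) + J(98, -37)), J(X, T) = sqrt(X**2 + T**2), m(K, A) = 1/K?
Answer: 304/1014080767 - 92416*sqrt(10973)/1014080767 ≈ -0.0095460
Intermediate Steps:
J(X, T) = sqrt(T**2 + X**2)
W(o) = 1/o
Y = 1/(1/304 + sqrt(10973)) (Y = 1/(1/304 + sqrt((-37)**2 + 98**2)) = 1/(1/304 + sqrt(1369 + 9604)) = 1/(1/304 + sqrt(10973)) ≈ 0.0095460)
-Y = -(-304/1014080767 + 92416*sqrt(10973)/1014080767) = 304/1014080767 - 92416*sqrt(10973)/1014080767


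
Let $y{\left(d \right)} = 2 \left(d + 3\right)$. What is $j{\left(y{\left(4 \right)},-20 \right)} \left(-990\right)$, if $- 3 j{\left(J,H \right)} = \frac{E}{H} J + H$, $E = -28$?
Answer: $-132$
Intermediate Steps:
$y{\left(d \right)} = 6 + 2 d$ ($y{\left(d \right)} = 2 \left(3 + d\right) = 6 + 2 d$)
$j{\left(J,H \right)} = - \frac{H}{3} + \frac{28 J}{3 H}$ ($j{\left(J,H \right)} = - \frac{- \frac{28}{H} J + H}{3} = - \frac{- \frac{28 J}{H} + H}{3} = - \frac{H - \frac{28 J}{H}}{3} = - \frac{H}{3} + \frac{28 J}{3 H}$)
$j{\left(y{\left(4 \right)},-20 \right)} \left(-990\right) = \frac{- \left(-20\right)^{2} + 28 \left(6 + 2 \cdot 4\right)}{3 \left(-20\right)} \left(-990\right) = \frac{1}{3} \left(- \frac{1}{20}\right) \left(\left(-1\right) 400 + 28 \left(6 + 8\right)\right) \left(-990\right) = \frac{1}{3} \left(- \frac{1}{20}\right) \left(-400 + 28 \cdot 14\right) \left(-990\right) = \frac{1}{3} \left(- \frac{1}{20}\right) \left(-400 + 392\right) \left(-990\right) = \frac{1}{3} \left(- \frac{1}{20}\right) \left(-8\right) \left(-990\right) = \frac{2}{15} \left(-990\right) = -132$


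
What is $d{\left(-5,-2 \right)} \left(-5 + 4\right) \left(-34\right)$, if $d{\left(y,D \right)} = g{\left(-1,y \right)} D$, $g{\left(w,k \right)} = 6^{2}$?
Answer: $-2448$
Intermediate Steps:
$g{\left(w,k \right)} = 36$
$d{\left(y,D \right)} = 36 D$
$d{\left(-5,-2 \right)} \left(-5 + 4\right) \left(-34\right) = 36 \left(-2\right) \left(-5 + 4\right) \left(-34\right) = \left(-72\right) \left(-1\right) \left(-34\right) = 72 \left(-34\right) = -2448$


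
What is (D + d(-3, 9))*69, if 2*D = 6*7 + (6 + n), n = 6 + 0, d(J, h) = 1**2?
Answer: 1932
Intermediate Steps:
d(J, h) = 1
n = 6
D = 27 (D = (6*7 + (6 + 6))/2 = (42 + 12)/2 = (1/2)*54 = 27)
(D + d(-3, 9))*69 = (27 + 1)*69 = 28*69 = 1932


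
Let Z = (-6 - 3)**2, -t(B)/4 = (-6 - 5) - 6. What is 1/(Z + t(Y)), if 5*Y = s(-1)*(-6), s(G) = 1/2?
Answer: 1/149 ≈ 0.0067114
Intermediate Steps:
s(G) = 1/2
Y = -3/5 (Y = ((1/2)*(-6))/5 = (1/5)*(-3) = -3/5 ≈ -0.60000)
t(B) = 68 (t(B) = -4*((-6 - 5) - 6) = -4*(-11 - 6) = -4*(-17) = 68)
Z = 81 (Z = (-9)**2 = 81)
1/(Z + t(Y)) = 1/(81 + 68) = 1/149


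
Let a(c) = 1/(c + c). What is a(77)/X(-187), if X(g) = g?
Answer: -1/28798 ≈ -3.4725e-5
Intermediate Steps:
a(c) = 1/(2*c)
a(77)/X(-187) = ((½)/77)/(-187) = ((½)*(1/77))*(-1/187) = (1/154)*(-1/187) = -1/28798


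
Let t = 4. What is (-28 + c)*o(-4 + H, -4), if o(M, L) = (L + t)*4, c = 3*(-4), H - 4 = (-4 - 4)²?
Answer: 0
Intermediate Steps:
H = 68 (H = 4 + (-4 - 4)² = 4 + (-8)² = 4 + 64 = 68)
c = -12
o(M, L) = 16 + 4*L (o(M, L) = (L + 4)*4 = (4 + L)*4 = 16 + 4*L)
(-28 + c)*o(-4 + H, -4) = (-28 - 12)*(16 + 4*(-4)) = -40*(16 - 16) = -40*0 = 0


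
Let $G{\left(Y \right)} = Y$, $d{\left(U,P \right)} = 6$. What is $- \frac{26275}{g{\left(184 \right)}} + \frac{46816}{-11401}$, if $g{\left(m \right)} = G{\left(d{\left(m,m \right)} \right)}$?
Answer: $- \frac{299842171}{68406} \approx -4383.3$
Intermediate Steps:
$g{\left(m \right)} = 6$
$- \frac{26275}{g{\left(184 \right)}} + \frac{46816}{-11401} = - \frac{26275}{6} + \frac{46816}{-11401} = \left(-26275\right) \frac{1}{6} + 46816 \left(- \frac{1}{11401}\right) = - \frac{26275}{6} - \frac{46816}{11401} = - \frac{299842171}{68406}$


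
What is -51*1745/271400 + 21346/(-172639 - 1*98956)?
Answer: -1198556057/2948435320 ≈ -0.40651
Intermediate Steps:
-51*1745/271400 + 21346/(-172639 - 1*98956) = -88995*1/271400 + 21346/(-172639 - 98956) = -17799/54280 + 21346/(-271595) = -17799/54280 + 21346*(-1/271595) = -17799/54280 - 21346/271595 = -1198556057/2948435320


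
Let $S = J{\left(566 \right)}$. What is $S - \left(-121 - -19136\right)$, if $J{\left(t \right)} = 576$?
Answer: $-18439$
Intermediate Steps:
$S = 576$
$S - \left(-121 - -19136\right) = 576 - \left(-121 - -19136\right) = 576 - \left(-121 + 19136\right) = 576 - 19015 = -18439$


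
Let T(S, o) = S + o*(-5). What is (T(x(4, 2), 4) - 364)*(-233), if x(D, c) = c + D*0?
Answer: 89006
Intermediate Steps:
x(D, c) = c (x(D, c) = c + 0 = c)
T(S, o) = S - 5*o
(T(x(4, 2), 4) - 364)*(-233) = ((2 - 5*4) - 364)*(-233) = ((2 - 20) - 364)*(-233) = (-18 - 364)*(-233) = -382*(-233) = 89006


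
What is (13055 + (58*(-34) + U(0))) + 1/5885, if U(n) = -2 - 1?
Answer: 65205801/5885 ≈ 11080.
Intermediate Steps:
U(n) = -3
(13055 + (58*(-34) + U(0))) + 1/5885 = (13055 + (58*(-34) - 3)) + 1/5885 = (13055 + (-1972 - 3)) + 1/5885 = (13055 - 1975) + 1/5885 = 11080 + 1/5885 = 65205801/5885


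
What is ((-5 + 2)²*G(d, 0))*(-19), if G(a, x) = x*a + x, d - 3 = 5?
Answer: 0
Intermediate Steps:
d = 8 (d = 3 + 5 = 8)
G(a, x) = x + a*x (G(a, x) = a*x + x = x + a*x)
((-5 + 2)²*G(d, 0))*(-19) = ((-5 + 2)²*(0*(1 + 8)))*(-19) = ((-3)²*(0*9))*(-19) = (9*0)*(-19) = 0*(-19) = 0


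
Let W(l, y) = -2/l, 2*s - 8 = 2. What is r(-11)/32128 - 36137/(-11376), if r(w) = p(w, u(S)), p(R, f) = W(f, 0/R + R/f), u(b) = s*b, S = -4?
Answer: 725631671/228430080 ≈ 3.1766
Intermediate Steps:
s = 5 (s = 4 + (½)*2 = 4 + 1 = 5)
u(b) = 5*b
p(R, f) = -2/f
r(w) = ⅒ (r(w) = -2/(5*(-4)) = -2/(-20) = -2*(-1/20) = ⅒)
r(-11)/32128 - 36137/(-11376) = (⅒)/32128 - 36137/(-11376) = (⅒)*(1/32128) - 36137*(-1/11376) = 1/321280 + 36137/11376 = 725631671/228430080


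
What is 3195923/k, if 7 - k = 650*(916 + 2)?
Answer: -3195923/596693 ≈ -5.3561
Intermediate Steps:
k = -596693 (k = 7 - 650*(916 + 2) = 7 - 650*918 = 7 - 1*596700 = 7 - 596700 = -596693)
3195923/k = 3195923/(-596693) = 3195923*(-1/596693) = -3195923/596693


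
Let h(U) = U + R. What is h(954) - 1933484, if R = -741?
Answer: -1933271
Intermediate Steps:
h(U) = -741 + U (h(U) = U - 741 = -741 + U)
h(954) - 1933484 = (-741 + 954) - 1933484 = 213 - 1933484 = -1933271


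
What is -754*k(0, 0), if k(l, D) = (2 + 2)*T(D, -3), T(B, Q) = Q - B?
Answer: 9048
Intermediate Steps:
k(l, D) = -12 - 4*D (k(l, D) = (2 + 2)*(-3 - D) = 4*(-3 - D) = -12 - 4*D)
-754*k(0, 0) = -754*(-12 - 4*0) = -754*(-12 + 0) = -754*(-12) = 9048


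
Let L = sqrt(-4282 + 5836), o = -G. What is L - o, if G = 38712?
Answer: 38712 + sqrt(1554) ≈ 38751.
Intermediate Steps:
o = -38712 (o = -1*38712 = -38712)
L = sqrt(1554) ≈ 39.421
L - o = sqrt(1554) - 1*(-38712) = sqrt(1554) + 38712 = 38712 + sqrt(1554)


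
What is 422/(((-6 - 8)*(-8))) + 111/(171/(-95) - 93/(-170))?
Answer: -337259/3976 ≈ -84.824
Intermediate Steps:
422/(((-6 - 8)*(-8))) + 111/(171/(-95) - 93/(-170)) = 422/((-14*(-8))) + 111/(171*(-1/95) - 93*(-1/170)) = 422/112 + 111/(-9/5 + 93/170) = 422*(1/112) + 111/(-213/170) = 211/56 + 111*(-170/213) = 211/56 - 6290/71 = -337259/3976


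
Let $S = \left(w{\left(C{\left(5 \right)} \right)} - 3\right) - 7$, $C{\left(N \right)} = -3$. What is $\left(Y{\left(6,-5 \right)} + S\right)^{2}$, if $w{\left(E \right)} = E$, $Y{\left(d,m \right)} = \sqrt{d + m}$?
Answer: $144$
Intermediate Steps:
$S = -13$ ($S = \left(-3 - 3\right) - 7 = -6 - 7 = -13$)
$\left(Y{\left(6,-5 \right)} + S\right)^{2} = \left(\sqrt{6 - 5} - 13\right)^{2} = \left(\sqrt{1} - 13\right)^{2} = \left(1 - 13\right)^{2} = \left(-12\right)^{2} = 144$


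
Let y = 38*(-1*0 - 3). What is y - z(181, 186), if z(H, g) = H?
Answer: -295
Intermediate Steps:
y = -114 (y = 38*(0 - 3) = 38*(-3) = -114)
y - z(181, 186) = -114 - 1*181 = -114 - 181 = -295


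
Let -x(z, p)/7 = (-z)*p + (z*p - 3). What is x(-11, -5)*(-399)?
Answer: -8379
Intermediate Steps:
x(z, p) = 21 (x(z, p) = -7*((-z)*p + (z*p - 3)) = -7*(-p*z + (p*z - 3)) = -7*(-p*z + (-3 + p*z)) = -7*(-3) = 21)
x(-11, -5)*(-399) = 21*(-399) = -8379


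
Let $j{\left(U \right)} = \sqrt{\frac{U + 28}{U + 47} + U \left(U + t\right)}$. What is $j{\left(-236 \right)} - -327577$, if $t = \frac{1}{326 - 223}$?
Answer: $327577 + \frac{2 \sqrt{586287018219}}{6489} \approx 3.2781 \cdot 10^{5}$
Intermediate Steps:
$t = \frac{1}{103} \approx 0.0097087$
$j{\left(U \right)} = \sqrt{U \left(\frac{1}{103} + U\right) + \frac{28 + U}{47 + U}}$ ($j{\left(U \right)} = \sqrt{\frac{U + 28}{U + 47} + U \left(U + \frac{1}{103}\right)} = \sqrt{\frac{28 + U}{47 + U} + U \left(\frac{1}{103} + U\right)} = \sqrt{U \left(\frac{1}{103} + U\right) + \frac{28 + U}{47 + U}}$)
$j{\left(-236 \right)} - -327577 = \frac{\sqrt{103} \sqrt{\frac{2884 + 103 \left(-236\right) - 236 \left(1 + 103 \left(-236\right)\right) \left(47 - 236\right)}{47 - 236}}}{103} - -327577 = \frac{\sqrt{103} \sqrt{\frac{2884 - 24308 - 236 \left(1 - 24308\right) \left(-189\right)}{-189}}}{103} + 327577 = \frac{\sqrt{103} \sqrt{- \frac{2884 - 24308 - \left(-5736452\right) \left(-189\right)}{189}}}{103} + 327577 = \frac{\sqrt{103} \sqrt{- \frac{2884 - 24308 - 1084189428}{189}}}{103} + 327577 = \frac{\sqrt{103} \sqrt{\left(- \frac{1}{189}\right) \left(-1084210852\right)}}{103} + 327577 = \frac{\sqrt{103} \sqrt{\frac{1084210852}{189}}}{103} + 327577 = \frac{\sqrt{103} \frac{2 \sqrt{5692106973}}{63}}{103} + 327577 = \frac{2 \sqrt{586287018219}}{6489} + 327577 = 327577 + \frac{2 \sqrt{586287018219}}{6489}$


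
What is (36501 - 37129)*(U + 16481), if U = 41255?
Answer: -36258208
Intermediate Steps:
(36501 - 37129)*(U + 16481) = (36501 - 37129)*(41255 + 16481) = -628*57736 = -36258208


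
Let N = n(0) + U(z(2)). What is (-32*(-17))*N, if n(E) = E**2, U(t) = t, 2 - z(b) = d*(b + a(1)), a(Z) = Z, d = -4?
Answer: 7616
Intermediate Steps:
z(b) = 6 + 4*b (z(b) = 2 - (-4)*(b + 1) = 2 - (-4)*(1 + b) = 2 - (-4 - 4*b) = 2 + (4 + 4*b) = 6 + 4*b)
N = 14 (N = 0**2 + (6 + 4*2) = 0 + (6 + 8) = 0 + 14 = 14)
(-32*(-17))*N = -32*(-17)*14 = 544*14 = 7616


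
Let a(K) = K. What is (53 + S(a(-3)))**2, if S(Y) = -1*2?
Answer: 2601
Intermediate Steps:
S(Y) = -2
(53 + S(a(-3)))**2 = (53 - 2)**2 = 51**2 = 2601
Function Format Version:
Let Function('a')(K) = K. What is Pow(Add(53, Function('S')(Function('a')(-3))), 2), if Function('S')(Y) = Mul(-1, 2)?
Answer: 2601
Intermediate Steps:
Function('S')(Y) = -2
Pow(Add(53, Function('S')(Function('a')(-3))), 2) = Pow(Add(53, -2), 2) = Pow(51, 2) = 2601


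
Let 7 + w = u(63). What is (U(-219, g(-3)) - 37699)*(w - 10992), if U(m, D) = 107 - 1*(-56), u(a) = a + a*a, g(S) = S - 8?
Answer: 261513312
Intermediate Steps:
g(S) = -8 + S
u(a) = a + a²
w = 4025 (w = -7 + 63*(1 + 63) = -7 + 63*64 = -7 + 4032 = 4025)
U(m, D) = 163 (U(m, D) = 107 + 56 = 163)
(U(-219, g(-3)) - 37699)*(w - 10992) = (163 - 37699)*(4025 - 10992) = -37536*(-6967) = 261513312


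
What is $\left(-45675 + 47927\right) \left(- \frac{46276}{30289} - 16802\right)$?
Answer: $- \frac{1146182545608}{30289} \approx -3.7842 \cdot 10^{7}$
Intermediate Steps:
$\left(-45675 + 47927\right) \left(- \frac{46276}{30289} - 16802\right) = 2252 \left(\left(-46276\right) \frac{1}{30289} - 16802\right) = 2252 \left(- \frac{46276}{30289} - 16802\right) = 2252 \left(- \frac{508962054}{30289}\right) = - \frac{1146182545608}{30289}$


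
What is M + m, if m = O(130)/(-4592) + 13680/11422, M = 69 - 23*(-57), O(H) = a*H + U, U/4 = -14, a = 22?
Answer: 9051443549/6556228 ≈ 1380.6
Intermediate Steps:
U = -56 (U = 4*(-14) = -56)
O(H) = -56 + 22*H (O(H) = 22*H - 56 = -56 + 22*H)
M = 1380 (M = 69 + 1311 = 1380)
m = 3848909/6556228 (m = (-56 + 22*130)/(-4592) + 13680/11422 = (-56 + 2860)*(-1/4592) + 13680*(1/11422) = 2804*(-1/4592) + 6840/5711 = -701/1148 + 6840/5711 = 3848909/6556228 ≈ 0.58706)
M + m = 1380 + 3848909/6556228 = 9051443549/6556228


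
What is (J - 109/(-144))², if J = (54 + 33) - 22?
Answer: 89661961/20736 ≈ 4324.0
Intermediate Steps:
J = 65 (J = 87 - 22 = 65)
(J - 109/(-144))² = (65 - 109/(-144))² = (65 - 109*(-1/144))² = (65 + 109/144)² = (9469/144)² = 89661961/20736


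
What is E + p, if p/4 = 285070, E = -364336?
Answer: 775944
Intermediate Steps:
p = 1140280 (p = 4*285070 = 1140280)
E + p = -364336 + 1140280 = 775944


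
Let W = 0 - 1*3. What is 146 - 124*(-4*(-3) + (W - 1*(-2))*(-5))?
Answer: -1962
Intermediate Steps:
W = -3 (W = 0 - 3 = -3)
146 - 124*(-4*(-3) + (W - 1*(-2))*(-5)) = 146 - 124*(-4*(-3) + (-3 - 1*(-2))*(-5)) = 146 - 124*(12 + (-3 + 2)*(-5)) = 146 - 124*(12 - 1*(-5)) = 146 - 124*(12 + 5) = 146 - 124*17 = 146 - 2108 = -1962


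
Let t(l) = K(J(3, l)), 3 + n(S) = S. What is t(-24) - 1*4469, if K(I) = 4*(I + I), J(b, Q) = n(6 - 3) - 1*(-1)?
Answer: -4461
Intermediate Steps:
n(S) = -3 + S
J(b, Q) = 1 (J(b, Q) = (-3 + (6 - 3)) - 1*(-1) = (-3 + 3) + 1 = 0 + 1 = 1)
K(I) = 8*I (K(I) = 4*(2*I) = 8*I)
t(l) = 8 (t(l) = 8*1 = 8)
t(-24) - 1*4469 = 8 - 1*4469 = 8 - 4469 = -4461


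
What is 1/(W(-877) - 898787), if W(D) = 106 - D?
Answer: -1/897804 ≈ -1.1138e-6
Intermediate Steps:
1/(W(-877) - 898787) = 1/((106 - 1*(-877)) - 898787) = 1/((106 + 877) - 898787) = 1/(983 - 898787) = 1/(-897804) = -1/897804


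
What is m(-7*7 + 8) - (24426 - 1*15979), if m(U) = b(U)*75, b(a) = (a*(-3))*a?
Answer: -386672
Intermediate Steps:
b(a) = -3*a**2 (b(a) = (-3*a)*a = -3*a**2)
m(U) = -225*U**2 (m(U) = -3*U**2*75 = -225*U**2)
m(-7*7 + 8) - (24426 - 1*15979) = -225*(-7*7 + 8)**2 - (24426 - 1*15979) = -225*(-49 + 8)**2 - (24426 - 15979) = -225*(-41)**2 - 1*8447 = -225*1681 - 8447 = -378225 - 8447 = -386672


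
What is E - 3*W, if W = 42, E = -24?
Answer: -150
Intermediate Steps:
E - 3*W = -24 - 3*42 = -24 - 126 = -150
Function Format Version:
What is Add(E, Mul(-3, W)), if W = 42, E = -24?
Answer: -150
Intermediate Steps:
Add(E, Mul(-3, W)) = Add(-24, Mul(-3, 42)) = Add(-24, -126) = -150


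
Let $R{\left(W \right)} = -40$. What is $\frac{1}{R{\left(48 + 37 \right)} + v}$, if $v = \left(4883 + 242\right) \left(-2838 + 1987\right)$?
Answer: $- \frac{1}{4361415} \approx -2.2928 \cdot 10^{-7}$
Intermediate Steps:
$v = -4361375$ ($v = 5125 \left(-851\right) = -4361375$)
$\frac{1}{R{\left(48 + 37 \right)} + v} = \frac{1}{-40 - 4361375} = \frac{1}{-4361415} = - \frac{1}{4361415}$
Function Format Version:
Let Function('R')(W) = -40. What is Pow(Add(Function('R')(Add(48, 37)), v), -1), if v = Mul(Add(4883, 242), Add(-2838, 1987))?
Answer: Rational(-1, 4361415) ≈ -2.2928e-7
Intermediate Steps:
v = -4361375 (v = Mul(5125, -851) = -4361375)
Pow(Add(Function('R')(Add(48, 37)), v), -1) = Pow(Add(-40, -4361375), -1) = Pow(-4361415, -1) = Rational(-1, 4361415)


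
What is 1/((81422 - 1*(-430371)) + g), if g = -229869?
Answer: 1/281924 ≈ 3.5471e-6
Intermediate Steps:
1/((81422 - 1*(-430371)) + g) = 1/((81422 - 1*(-430371)) - 229869) = 1/((81422 + 430371) - 229869) = 1/(511793 - 229869) = 1/281924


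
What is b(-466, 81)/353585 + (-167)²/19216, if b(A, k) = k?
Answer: 9862688561/6794489360 ≈ 1.4516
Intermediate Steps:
b(-466, 81)/353585 + (-167)²/19216 = 81/353585 + (-167)²/19216 = 81*(1/353585) + 27889*(1/19216) = 81/353585 + 27889/19216 = 9862688561/6794489360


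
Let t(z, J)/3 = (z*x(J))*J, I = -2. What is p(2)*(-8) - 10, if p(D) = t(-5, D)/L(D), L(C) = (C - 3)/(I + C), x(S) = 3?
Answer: -10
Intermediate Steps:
L(C) = (-3 + C)/(-2 + C) (L(C) = (C - 3)/(-2 + C) = (-3 + C)/(-2 + C))
t(z, J) = 9*J*z (t(z, J) = 3*((z*3)*J) = 3*((3*z)*J) = 3*(3*J*z) = 9*J*z)
p(D) = -45*D*(-2 + D)/(-3 + D) (p(D) = (9*D*(-5))/(((-3 + D)/(-2 + D))) = (-45*D)*((-2 + D)/(-3 + D)) = -45*D*(-2 + D)/(-3 + D))
p(2)*(-8) - 10 = (45*2*(2 - 1*2)/(-3 + 2))*(-8) - 10 = (45*2*(2 - 2)/(-1))*(-8) - 10 = (45*2*(-1)*0)*(-8) - 10 = 0*(-8) - 10 = 0 - 10 = -10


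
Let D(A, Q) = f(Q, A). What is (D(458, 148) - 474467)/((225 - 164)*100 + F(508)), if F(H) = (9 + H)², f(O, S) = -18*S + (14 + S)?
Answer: -482239/273389 ≈ -1.7639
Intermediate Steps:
f(O, S) = 14 - 17*S
D(A, Q) = 14 - 17*A
(D(458, 148) - 474467)/((225 - 164)*100 + F(508)) = ((14 - 17*458) - 474467)/((225 - 164)*100 + (9 + 508)²) = ((14 - 7786) - 474467)/(61*100 + 517²) = (-7772 - 474467)/(6100 + 267289) = -482239/273389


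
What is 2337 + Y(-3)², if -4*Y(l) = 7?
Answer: 37441/16 ≈ 2340.1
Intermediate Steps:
Y(l) = -7/4 (Y(l) = -¼*7 = -7/4)
2337 + Y(-3)² = 2337 + (-7/4)² = 2337 + 49/16 = 37441/16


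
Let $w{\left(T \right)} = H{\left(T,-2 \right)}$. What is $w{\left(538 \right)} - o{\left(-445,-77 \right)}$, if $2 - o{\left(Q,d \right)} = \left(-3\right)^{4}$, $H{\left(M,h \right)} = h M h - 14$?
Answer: $2217$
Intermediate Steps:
$H{\left(M,h \right)} = -14 + M h^{2}$ ($H{\left(M,h \right)} = M h h - 14 = M h^{2} - 14 = -14 + M h^{2}$)
$o{\left(Q,d \right)} = -79$ ($o{\left(Q,d \right)} = 2 - \left(-3\right)^{4} = 2 - 81 = -79$)
$w{\left(T \right)} = -14 + 4 T$ ($w{\left(T \right)} = -14 + T \left(-2\right)^{2} = -14 + T 4 = -14 + 4 T$)
$w{\left(538 \right)} - o{\left(-445,-77 \right)} = \left(-14 + 4 \cdot 538\right) - -79 = \left(-14 + 2152\right) + 79 = 2138 + 79 = 2217$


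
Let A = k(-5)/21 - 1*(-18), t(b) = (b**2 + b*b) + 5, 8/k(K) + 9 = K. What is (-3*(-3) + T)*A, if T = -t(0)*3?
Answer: -5284/49 ≈ -107.84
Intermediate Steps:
k(K) = 8/(-9 + K)
t(b) = 5 + 2*b**2 (t(b) = (b**2 + b**2) + 5 = 2*b**2 + 5 = 5 + 2*b**2)
T = -15 (T = -(5 + 2*0**2)*3 = -(5 + 2*0)*3 = -(5 + 0)*3 = -1*5*3 = -5*3 = -15)
A = 2642/147 (A = (8/(-9 - 5))/21 - 1*(-18) = (8/(-14))*(1/21) + 18 = (8*(-1/14))*(1/21) + 18 = -4/7*1/21 + 18 = -4/147 + 18 = 2642/147 ≈ 17.973)
(-3*(-3) + T)*A = (-3*(-3) - 15)*(2642/147) = (9 - 15)*(2642/147) = -6*2642/147 = -5284/49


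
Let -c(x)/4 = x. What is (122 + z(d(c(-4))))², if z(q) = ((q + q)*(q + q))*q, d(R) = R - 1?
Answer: 185558884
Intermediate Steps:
c(x) = -4*x
d(R) = -1 + R
z(q) = 4*q³ (z(q) = ((2*q)*(2*q))*q = (4*q²)*q = 4*q³)
(122 + z(d(c(-4))))² = (122 + 4*(-1 - 4*(-4))³)² = (122 + 4*(-1 + 16)³)² = (122 + 4*15³)² = (122 + 4*3375)² = (122 + 13500)² = 13622² = 185558884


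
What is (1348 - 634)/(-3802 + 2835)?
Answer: -714/967 ≈ -0.73837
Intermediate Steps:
(1348 - 634)/(-3802 + 2835) = 714/(-967) = 714*(-1/967) = -714/967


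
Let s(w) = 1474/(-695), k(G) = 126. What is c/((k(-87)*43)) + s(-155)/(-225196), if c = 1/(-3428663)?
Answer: 3422699848787/363428759157202935 ≈ 9.4178e-6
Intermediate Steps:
s(w) = -1474/695 (s(w) = 1474*(-1/695) = -1474/695)
c = -1/3428663 ≈ -2.9166e-7
c/((k(-87)*43)) + s(-155)/(-225196) = -1/(3428663*(126*43)) - 1474/695/(-225196) = -1/3428663/5418 - 1474/695*(-1/225196) = -1/3428663*1/5418 + 737/78255610 = -1/18576496134 + 737/78255610 = 3422699848787/363428759157202935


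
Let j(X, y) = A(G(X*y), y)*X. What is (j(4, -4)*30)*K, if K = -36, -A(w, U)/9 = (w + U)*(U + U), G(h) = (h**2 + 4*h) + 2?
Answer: -59097600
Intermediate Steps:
G(h) = 2 + h**2 + 4*h
A(w, U) = -18*U*(U + w) (A(w, U) = -9*(w + U)*(U + U) = -9*(U + w)*2*U = -18*U*(U + w))
j(X, y) = -18*X*y*(2 + y + X**2*y**2 + 4*X*y) (j(X, y) = (-18*y*(y + (2 + (X*y)**2 + 4*(X*y))))*X = (-18*y*(y + (2 + X**2*y**2 + 4*X*y)))*X = (-18*y*(2 + y + X**2*y**2 + 4*X*y))*X = -18*X*y*(2 + y + X**2*y**2 + 4*X*y))
(j(4, -4)*30)*K = (-18*4*(-4)*(2 - 4 + 4**2*(-4)**2 + 4*4*(-4))*30)*(-36) = (-18*4*(-4)*(2 - 4 + 16*16 - 64)*30)*(-36) = (-18*4*(-4)*(2 - 4 + 256 - 64)*30)*(-36) = (-18*4*(-4)*190*30)*(-36) = (54720*30)*(-36) = 1641600*(-36) = -59097600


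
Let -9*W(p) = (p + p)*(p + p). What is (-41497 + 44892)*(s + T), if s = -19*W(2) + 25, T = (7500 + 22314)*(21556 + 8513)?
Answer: 27391861603085/9 ≈ 3.0435e+12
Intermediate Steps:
T = 896477166 (T = 29814*30069 = 896477166)
W(p) = -4*p²/9 (W(p) = -(p + p)*(p + p)/9 = -2*p*2*p/9 = -4*p²/9)
s = 529/9 (s = -(-76)*2²/9 + 25 = -(-76)*4/9 + 25 = -19*(-16/9) + 25 = 304/9 + 25 = 529/9 ≈ 58.778)
(-41497 + 44892)*(s + T) = (-41497 + 44892)*(529/9 + 896477166) = 3395*(8068295023/9) = 27391861603085/9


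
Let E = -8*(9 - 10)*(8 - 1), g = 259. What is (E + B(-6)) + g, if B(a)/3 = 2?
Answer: 321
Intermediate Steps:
B(a) = 6 (B(a) = 3*2 = 6)
E = 56 (E = -(-8)*7 = -8*(-7) = 56)
(E + B(-6)) + g = (56 + 6) + 259 = 62 + 259 = 321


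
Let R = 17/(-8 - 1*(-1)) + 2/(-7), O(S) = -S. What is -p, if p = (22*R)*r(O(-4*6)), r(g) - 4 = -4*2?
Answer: -1672/7 ≈ -238.86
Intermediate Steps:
R = -19/7 (R = 17/(-8 + 1) + 2*(-⅐) = 17/(-7) - 2/7 = 17*(-⅐) - 2/7 = -17/7 - 2/7 = -19/7 ≈ -2.7143)
r(g) = -4 (r(g) = 4 - 4*2 = 4 - 8 = -4)
p = 1672/7 (p = (22*(-19/7))*(-4) = -418/7*(-4) = 1672/7 ≈ 238.86)
-p = -1*1672/7 = -1672/7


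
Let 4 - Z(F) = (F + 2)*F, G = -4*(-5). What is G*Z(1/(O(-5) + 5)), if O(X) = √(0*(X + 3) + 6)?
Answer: 24460/361 + 960*√6/361 ≈ 74.270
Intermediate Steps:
O(X) = √6 (O(X) = √(0*(3 + X) + 6) = √(0 + 6) = √6)
G = 20
Z(F) = 4 - F*(2 + F) (Z(F) = 4 - (F + 2)*F = 4 - (2 + F)*F = 4 - F*(2 + F))
G*Z(1/(O(-5) + 5)) = 20*(4 - (1/(√6 + 5))² - 2/(√6 + 5)) = 20*(4 - (1/(5 + √6))² - 2/(5 + √6)) = 20*(4 - 1/(5 + √6)² - 2/(5 + √6)) = 80 - 40/(5 + √6) - 20/(5 + √6)²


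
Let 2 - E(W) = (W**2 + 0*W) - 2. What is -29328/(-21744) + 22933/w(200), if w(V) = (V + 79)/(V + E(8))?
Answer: 484860443/42129 ≈ 11509.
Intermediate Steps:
E(W) = 4 - W**2 (E(W) = 2 - ((W**2 + 0*W) - 2) = 2 - ((W**2 + 0) - 2) = 2 - (W**2 - 2) = 2 - (-2 + W**2) = 2 + (2 - W**2) = 4 - W**2)
w(V) = (79 + V)/(-60 + V) (w(V) = (V + 79)/(V + (4 - 1*8**2)) = (79 + V)/(V + (4 - 1*64)) = (79 + V)/(V + (4 - 64)) = (79 + V)/(V - 60) = (79 + V)/(-60 + V))
-29328/(-21744) + 22933/w(200) = -29328/(-21744) + 22933/(((79 + 200)/(-60 + 200))) = -29328*(-1/21744) + 22933/((279/140)) = 611/453 + 22933/(((1/140)*279)) = 611/453 + 22933/(279/140) = 611/453 + 22933*(140/279) = 611/453 + 3210620/279 = 484860443/42129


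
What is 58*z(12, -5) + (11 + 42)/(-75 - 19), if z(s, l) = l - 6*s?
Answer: -419857/94 ≈ -4466.6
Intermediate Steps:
58*z(12, -5) + (11 + 42)/(-75 - 19) = 58*(-5 - 6*12) + (11 + 42)/(-75 - 19) = 58*(-5 - 72) + 53/(-94) = 58*(-77) + 53*(-1/94) = -4466 - 53/94 = -419857/94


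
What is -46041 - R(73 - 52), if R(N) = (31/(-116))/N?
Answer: -112155845/2436 ≈ -46041.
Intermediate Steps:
R(N) = -31/(116*N) (R(N) = (31*(-1/116))/N = -31/(116*N))
-46041 - R(73 - 52) = -46041 - (-31)/(116*(73 - 52)) = -46041 - (-31)/(116*21) = -46041 - 1*(-31/2436) = -46041 + 31/2436 = -112155845/2436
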